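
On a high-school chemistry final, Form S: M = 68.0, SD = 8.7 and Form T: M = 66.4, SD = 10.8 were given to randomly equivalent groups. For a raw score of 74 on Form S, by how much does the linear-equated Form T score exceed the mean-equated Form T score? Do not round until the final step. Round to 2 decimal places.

Mean-equated: 74 + (66.4 − 68.0) = 72.40
Linear-equated: (10.8/8.7)(74 − 68.0) + 66.4 = 73.848
Difference = 73.848 − 72.40 = 1.45

1.45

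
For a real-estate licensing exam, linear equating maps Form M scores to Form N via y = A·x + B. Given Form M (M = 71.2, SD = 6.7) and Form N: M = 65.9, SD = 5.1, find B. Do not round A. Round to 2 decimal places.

A = SD_Y / SD_X = 5.1 / 6.7 = 0.761194
B = M_Y − A·M_X = 65.9 − 0.761194 × 71.2 = 11.70

11.70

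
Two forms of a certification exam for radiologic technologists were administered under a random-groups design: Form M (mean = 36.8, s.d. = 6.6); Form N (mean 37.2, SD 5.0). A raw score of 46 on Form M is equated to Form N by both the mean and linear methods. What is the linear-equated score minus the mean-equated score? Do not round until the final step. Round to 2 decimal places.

Mean-equated: 46 + (37.2 − 36.8) = 46.40
Linear-equated: (5.0/6.6)(46 − 36.8) + 37.2 = 44.170
Difference = 44.170 − 46.40 = -2.23

-2.23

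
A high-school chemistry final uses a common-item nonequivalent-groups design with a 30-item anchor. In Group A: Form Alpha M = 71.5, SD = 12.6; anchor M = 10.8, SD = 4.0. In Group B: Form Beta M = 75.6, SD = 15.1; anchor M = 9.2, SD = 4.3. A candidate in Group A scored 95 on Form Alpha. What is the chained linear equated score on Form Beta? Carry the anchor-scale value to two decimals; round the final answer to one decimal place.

Form Alpha → anchor (Group A): v = (4.0/12.6)(95 − 71.5) + 10.8 = 18.26
anchor → Form Beta (Group B): y = (15.1/4.3)(18.26 − 9.2) + 75.6 = 107.4

107.4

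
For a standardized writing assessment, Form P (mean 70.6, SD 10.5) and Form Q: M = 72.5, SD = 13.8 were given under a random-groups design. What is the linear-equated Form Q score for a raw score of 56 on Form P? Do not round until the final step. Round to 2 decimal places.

53.31

Linear equating: y = (SD_Y/SD_X)(x − M_X) + M_Y
y = (13.8/10.5)(56 − 70.6) + 72.5
y = 1.314286 × -14.6 + 72.5 = -19.1886 + 72.5 = 53.31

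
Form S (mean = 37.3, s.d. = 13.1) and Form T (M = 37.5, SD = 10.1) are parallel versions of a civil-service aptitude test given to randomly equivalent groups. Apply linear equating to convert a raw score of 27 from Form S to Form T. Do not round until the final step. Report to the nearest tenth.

29.6

Linear equating: y = (SD_Y/SD_X)(x − M_X) + M_Y
y = (10.1/13.1)(27 − 37.3) + 37.5
y = 0.770992 × -10.3 + 37.5 = -7.9412 + 37.5 = 29.6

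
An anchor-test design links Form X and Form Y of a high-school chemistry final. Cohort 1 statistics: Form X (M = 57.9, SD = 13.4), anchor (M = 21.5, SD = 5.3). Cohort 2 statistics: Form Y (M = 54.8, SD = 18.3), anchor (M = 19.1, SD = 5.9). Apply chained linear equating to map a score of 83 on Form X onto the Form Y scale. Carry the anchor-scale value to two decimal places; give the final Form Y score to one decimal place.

93.0

Form X → anchor (Cohort 1): v = (5.3/13.4)(83 − 57.9) + 21.5 = 31.43
anchor → Form Y (Cohort 2): y = (18.3/5.9)(31.43 − 19.1) + 54.8 = 93.0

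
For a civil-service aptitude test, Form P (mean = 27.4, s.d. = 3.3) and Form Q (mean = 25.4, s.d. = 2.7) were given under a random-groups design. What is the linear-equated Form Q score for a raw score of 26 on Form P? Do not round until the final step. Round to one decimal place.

24.3

Linear equating: y = (SD_Y/SD_X)(x − M_X) + M_Y
y = (2.7/3.3)(26 − 27.4) + 25.4
y = 0.818182 × -1.4 + 25.4 = -1.1455 + 25.4 = 24.3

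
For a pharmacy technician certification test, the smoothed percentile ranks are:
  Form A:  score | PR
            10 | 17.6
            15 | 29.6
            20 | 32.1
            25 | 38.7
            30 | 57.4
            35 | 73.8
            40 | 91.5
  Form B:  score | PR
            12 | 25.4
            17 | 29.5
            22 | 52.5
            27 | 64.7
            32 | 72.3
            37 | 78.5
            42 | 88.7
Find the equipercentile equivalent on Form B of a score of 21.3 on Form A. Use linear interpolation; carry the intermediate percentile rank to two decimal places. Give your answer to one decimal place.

PR of 21.3 on Form A: 32.1 + (21.3 − 20)/(25 − 20) × (38.7 − 32.1) = 33.82
On Form B, PR 33.82 falls between score 17 (PR 29.5) and 22 (PR 52.5).
Interpolate: 17 + (33.82 − 29.5)/(52.5 − 29.5) × (22 − 17) = 17.9

17.9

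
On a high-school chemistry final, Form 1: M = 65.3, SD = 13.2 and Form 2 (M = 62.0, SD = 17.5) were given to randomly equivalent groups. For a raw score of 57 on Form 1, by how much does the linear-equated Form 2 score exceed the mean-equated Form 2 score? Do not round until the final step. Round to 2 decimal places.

Mean-equated: 57 + (62.0 − 65.3) = 53.70
Linear-equated: (17.5/13.2)(57 − 65.3) + 62.0 = 50.996
Difference = 50.996 − 53.70 = -2.70

-2.70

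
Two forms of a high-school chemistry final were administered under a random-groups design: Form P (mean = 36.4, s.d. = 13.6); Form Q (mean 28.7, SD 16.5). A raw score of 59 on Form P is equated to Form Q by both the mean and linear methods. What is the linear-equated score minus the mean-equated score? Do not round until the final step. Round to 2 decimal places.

4.82

Mean-equated: 59 + (28.7 − 36.4) = 51.30
Linear-equated: (16.5/13.6)(59 − 36.4) + 28.7 = 56.119
Difference = 56.119 − 51.30 = 4.82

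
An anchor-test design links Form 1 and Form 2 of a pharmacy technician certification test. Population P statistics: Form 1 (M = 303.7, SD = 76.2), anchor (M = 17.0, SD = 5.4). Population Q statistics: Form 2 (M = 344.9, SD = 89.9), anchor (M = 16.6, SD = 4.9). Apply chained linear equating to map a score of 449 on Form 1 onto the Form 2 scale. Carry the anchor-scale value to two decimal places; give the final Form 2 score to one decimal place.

541.2

Form 1 → anchor (Population P): v = (5.4/76.2)(449 − 303.7) + 17.0 = 27.30
anchor → Form 2 (Population Q): y = (89.9/4.9)(27.30 − 16.6) + 344.9 = 541.2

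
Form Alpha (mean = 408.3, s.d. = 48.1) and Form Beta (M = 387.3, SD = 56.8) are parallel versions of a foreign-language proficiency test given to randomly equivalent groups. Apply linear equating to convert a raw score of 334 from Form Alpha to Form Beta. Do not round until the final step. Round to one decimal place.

Linear equating: y = (SD_Y/SD_X)(x − M_X) + M_Y
y = (56.8/48.1)(334 − 408.3) + 387.3
y = 1.180873 × -74.3 + 387.3 = -87.7389 + 387.3 = 299.6

299.6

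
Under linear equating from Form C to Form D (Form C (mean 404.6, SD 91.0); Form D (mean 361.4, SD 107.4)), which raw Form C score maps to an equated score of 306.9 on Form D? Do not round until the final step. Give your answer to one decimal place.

358.4

Invert y = (SD_Y/SD_X)(x − M_X) + M_Y:
x = (SD_X/SD_Y)(y − M_Y) + M_X = (91.0/107.4)(306.9 − 361.4) + 404.6
x = 0.847300 × -54.500 + 404.6 = 358.4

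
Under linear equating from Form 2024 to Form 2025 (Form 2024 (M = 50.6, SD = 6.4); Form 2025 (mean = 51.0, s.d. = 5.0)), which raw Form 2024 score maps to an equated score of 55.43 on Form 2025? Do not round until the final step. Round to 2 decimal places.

Invert y = (SD_Y/SD_X)(x − M_X) + M_Y:
x = (SD_X/SD_Y)(y − M_Y) + M_X = (6.4/5.0)(55.43 − 51.0) + 50.6
x = 1.280000 × 4.430 + 50.6 = 56.27

56.27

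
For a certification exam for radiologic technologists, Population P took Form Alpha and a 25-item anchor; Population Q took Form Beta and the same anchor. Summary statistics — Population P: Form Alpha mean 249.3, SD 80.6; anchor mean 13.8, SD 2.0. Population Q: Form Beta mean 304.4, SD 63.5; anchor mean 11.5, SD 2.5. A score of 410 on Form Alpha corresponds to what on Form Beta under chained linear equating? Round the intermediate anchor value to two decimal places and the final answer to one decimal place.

Form Alpha → anchor (Population P): v = (2.0/80.6)(410 − 249.3) + 13.8 = 17.79
anchor → Form Beta (Population Q): y = (63.5/2.5)(17.79 − 11.5) + 304.4 = 464.2

464.2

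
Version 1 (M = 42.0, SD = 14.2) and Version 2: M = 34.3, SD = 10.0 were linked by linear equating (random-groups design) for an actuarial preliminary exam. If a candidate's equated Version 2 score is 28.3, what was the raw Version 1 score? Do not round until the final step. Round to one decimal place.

33.5

Invert y = (SD_Y/SD_X)(x − M_X) + M_Y:
x = (SD_X/SD_Y)(y − M_Y) + M_X = (14.2/10.0)(28.3 − 34.3) + 42.0
x = 1.420000 × -6.000 + 42.0 = 33.5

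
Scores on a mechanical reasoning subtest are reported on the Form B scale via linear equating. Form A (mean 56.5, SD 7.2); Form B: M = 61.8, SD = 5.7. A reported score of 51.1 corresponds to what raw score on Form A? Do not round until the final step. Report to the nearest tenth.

43.0

Invert y = (SD_Y/SD_X)(x − M_X) + M_Y:
x = (SD_X/SD_Y)(y − M_Y) + M_X = (7.2/5.7)(51.1 − 61.8) + 56.5
x = 1.263158 × -10.700 + 56.5 = 43.0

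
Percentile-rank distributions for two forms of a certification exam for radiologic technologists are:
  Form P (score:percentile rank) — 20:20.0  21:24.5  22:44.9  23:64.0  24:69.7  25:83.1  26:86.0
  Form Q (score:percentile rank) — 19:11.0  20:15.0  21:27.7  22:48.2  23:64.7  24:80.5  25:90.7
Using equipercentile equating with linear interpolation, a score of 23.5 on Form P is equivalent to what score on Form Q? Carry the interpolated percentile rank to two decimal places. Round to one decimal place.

23.1

PR of 23.5 on Form P: 64.0 + (23.5 − 23)/(24 − 23) × (69.7 − 64.0) = 66.85
On Form Q, PR 66.85 falls between score 23 (PR 64.7) and 24 (PR 80.5).
Interpolate: 23 + (66.85 − 64.7)/(80.5 − 64.7) × (24 − 23) = 23.1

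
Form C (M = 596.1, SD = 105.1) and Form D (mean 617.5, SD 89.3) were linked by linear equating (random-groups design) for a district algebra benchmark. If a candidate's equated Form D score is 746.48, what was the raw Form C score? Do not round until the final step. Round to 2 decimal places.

747.90

Invert y = (SD_Y/SD_X)(x − M_X) + M_Y:
x = (SD_X/SD_Y)(y − M_Y) + M_X = (105.1/89.3)(746.48 − 617.5) + 596.1
x = 1.176932 × 128.980 + 596.1 = 747.90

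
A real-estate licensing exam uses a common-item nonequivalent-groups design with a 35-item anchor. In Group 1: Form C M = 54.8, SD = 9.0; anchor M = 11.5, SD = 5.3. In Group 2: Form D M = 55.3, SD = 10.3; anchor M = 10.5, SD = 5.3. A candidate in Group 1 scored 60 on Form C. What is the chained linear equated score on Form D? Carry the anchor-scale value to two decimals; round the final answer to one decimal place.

Form C → anchor (Group 1): v = (5.3/9.0)(60 − 54.8) + 11.5 = 14.56
anchor → Form D (Group 2): y = (10.3/5.3)(14.56 − 10.5) + 55.3 = 63.2

63.2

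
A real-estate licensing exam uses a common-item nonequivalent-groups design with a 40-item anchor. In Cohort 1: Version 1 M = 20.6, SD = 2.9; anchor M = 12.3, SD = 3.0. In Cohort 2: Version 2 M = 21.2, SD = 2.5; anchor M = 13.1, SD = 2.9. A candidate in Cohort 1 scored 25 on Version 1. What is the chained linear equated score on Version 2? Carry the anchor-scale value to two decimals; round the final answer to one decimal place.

24.4

Version 1 → anchor (Cohort 1): v = (3.0/2.9)(25 − 20.6) + 12.3 = 16.85
anchor → Version 2 (Cohort 2): y = (2.5/2.9)(16.85 − 13.1) + 21.2 = 24.4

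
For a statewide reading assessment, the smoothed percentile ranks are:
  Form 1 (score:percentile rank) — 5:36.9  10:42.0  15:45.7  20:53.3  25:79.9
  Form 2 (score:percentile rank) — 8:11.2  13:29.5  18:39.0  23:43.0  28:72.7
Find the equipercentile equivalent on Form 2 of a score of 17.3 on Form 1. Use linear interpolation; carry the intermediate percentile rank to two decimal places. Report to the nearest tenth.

PR of 17.3 on Form 1: 45.7 + (17.3 − 15)/(20 − 15) × (53.3 − 45.7) = 49.20
On Form 2, PR 49.20 falls between score 23 (PR 43.0) and 28 (PR 72.7).
Interpolate: 23 + (49.20 − 43.0)/(72.7 − 43.0) × (28 − 23) = 24.0

24.0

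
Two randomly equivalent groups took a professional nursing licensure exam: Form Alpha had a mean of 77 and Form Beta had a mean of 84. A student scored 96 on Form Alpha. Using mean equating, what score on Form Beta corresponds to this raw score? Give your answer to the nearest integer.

103

Mean equating: y = x + (M_Y − M_X) = 96 + (84 − 77) = 103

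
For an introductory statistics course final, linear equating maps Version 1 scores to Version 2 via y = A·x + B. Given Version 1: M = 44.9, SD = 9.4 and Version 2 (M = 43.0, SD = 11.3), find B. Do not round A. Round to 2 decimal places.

A = SD_Y / SD_X = 11.3 / 9.4 = 1.202128
B = M_Y − A·M_X = 43.0 − 1.202128 × 44.9 = -10.98

-10.98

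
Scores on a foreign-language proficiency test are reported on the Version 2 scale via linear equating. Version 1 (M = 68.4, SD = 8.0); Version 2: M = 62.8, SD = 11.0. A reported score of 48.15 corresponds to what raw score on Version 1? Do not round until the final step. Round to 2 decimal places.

57.75

Invert y = (SD_Y/SD_X)(x − M_X) + M_Y:
x = (SD_X/SD_Y)(y − M_Y) + M_X = (8.0/11.0)(48.15 − 62.8) + 68.4
x = 0.727273 × -14.650 + 68.4 = 57.75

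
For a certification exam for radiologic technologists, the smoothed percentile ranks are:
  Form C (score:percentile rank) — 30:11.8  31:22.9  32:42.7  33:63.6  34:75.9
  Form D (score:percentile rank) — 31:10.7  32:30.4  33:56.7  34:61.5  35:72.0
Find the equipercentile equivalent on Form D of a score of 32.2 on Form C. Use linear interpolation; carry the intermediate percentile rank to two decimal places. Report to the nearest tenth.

32.6

PR of 32.2 on Form C: 42.7 + (32.2 − 32)/(33 − 32) × (63.6 − 42.7) = 46.88
On Form D, PR 46.88 falls between score 32 (PR 30.4) and 33 (PR 56.7).
Interpolate: 32 + (46.88 − 30.4)/(56.7 − 30.4) × (33 − 32) = 32.6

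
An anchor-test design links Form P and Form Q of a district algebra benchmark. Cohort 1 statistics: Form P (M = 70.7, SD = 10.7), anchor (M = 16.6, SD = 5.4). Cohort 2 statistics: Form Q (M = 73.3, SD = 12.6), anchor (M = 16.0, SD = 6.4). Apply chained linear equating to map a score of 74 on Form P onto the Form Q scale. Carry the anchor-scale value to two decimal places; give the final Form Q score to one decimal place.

Form P → anchor (Cohort 1): v = (5.4/10.7)(74 − 70.7) + 16.6 = 18.27
anchor → Form Q (Cohort 2): y = (12.6/6.4)(18.27 − 16.0) + 73.3 = 77.8

77.8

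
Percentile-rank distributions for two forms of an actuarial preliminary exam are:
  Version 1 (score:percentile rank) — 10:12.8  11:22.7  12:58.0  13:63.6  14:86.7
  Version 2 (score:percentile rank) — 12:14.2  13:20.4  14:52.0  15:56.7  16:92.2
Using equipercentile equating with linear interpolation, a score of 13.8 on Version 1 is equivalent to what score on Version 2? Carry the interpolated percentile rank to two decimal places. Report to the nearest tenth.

PR of 13.8 on Version 1: 63.6 + (13.8 − 13)/(14 − 13) × (86.7 − 63.6) = 82.08
On Version 2, PR 82.08 falls between score 15 (PR 56.7) and 16 (PR 92.2).
Interpolate: 15 + (82.08 − 56.7)/(92.2 − 56.7) × (16 − 15) = 15.7

15.7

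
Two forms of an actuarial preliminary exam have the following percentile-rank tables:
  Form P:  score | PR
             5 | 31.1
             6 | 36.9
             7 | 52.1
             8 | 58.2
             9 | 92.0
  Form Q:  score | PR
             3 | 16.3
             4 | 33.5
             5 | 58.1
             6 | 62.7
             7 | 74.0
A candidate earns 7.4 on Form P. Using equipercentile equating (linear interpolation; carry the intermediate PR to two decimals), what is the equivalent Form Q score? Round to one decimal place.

4.9

PR of 7.4 on Form P: 52.1 + (7.4 − 7)/(8 − 7) × (58.2 − 52.1) = 54.54
On Form Q, PR 54.54 falls between score 4 (PR 33.5) and 5 (PR 58.1).
Interpolate: 4 + (54.54 − 33.5)/(58.1 − 33.5) × (5 − 4) = 4.9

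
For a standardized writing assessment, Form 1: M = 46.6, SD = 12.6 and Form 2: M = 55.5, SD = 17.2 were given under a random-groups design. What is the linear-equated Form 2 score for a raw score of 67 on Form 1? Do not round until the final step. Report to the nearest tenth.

83.3

Linear equating: y = (SD_Y/SD_X)(x − M_X) + M_Y
y = (17.2/12.6)(67 − 46.6) + 55.5
y = 1.365079 × 20.4 + 55.5 = 27.8476 + 55.5 = 83.3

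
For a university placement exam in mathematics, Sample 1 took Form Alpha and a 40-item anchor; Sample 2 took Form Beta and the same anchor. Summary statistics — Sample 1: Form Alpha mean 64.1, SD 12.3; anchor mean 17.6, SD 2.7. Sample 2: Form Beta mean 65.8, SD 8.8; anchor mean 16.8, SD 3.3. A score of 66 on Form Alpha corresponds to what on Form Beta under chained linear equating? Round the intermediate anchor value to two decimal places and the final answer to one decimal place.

Form Alpha → anchor (Sample 1): v = (2.7/12.3)(66 − 64.1) + 17.6 = 18.02
anchor → Form Beta (Sample 2): y = (8.8/3.3)(18.02 − 16.8) + 65.8 = 69.1

69.1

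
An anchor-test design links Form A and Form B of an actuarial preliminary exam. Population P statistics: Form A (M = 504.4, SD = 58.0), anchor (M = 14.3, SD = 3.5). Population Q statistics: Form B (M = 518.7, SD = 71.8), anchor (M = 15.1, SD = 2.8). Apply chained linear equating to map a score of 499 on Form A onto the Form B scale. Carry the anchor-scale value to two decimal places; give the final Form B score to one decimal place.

489.7

Form A → anchor (Population P): v = (3.5/58.0)(499 − 504.4) + 14.3 = 13.97
anchor → Form B (Population Q): y = (71.8/2.8)(13.97 − 15.1) + 518.7 = 489.7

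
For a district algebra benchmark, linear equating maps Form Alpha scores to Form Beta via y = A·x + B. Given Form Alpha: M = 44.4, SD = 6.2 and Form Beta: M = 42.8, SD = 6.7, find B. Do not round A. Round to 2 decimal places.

-5.18

A = SD_Y / SD_X = 6.7 / 6.2 = 1.080645
B = M_Y − A·M_X = 42.8 − 1.080645 × 44.4 = -5.18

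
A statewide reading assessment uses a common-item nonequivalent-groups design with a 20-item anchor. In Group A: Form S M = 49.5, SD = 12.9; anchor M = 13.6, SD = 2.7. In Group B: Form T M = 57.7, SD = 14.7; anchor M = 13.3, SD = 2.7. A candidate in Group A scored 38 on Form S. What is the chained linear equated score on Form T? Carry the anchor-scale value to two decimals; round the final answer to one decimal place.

Form S → anchor (Group A): v = (2.7/12.9)(38 − 49.5) + 13.6 = 11.19
anchor → Form T (Group B): y = (14.7/2.7)(11.19 − 13.3) + 57.7 = 46.2

46.2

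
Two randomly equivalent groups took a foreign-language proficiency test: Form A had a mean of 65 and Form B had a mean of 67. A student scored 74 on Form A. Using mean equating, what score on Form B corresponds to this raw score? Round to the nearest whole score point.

76

Mean equating: y = x + (M_Y − M_X) = 74 + (67 − 65) = 76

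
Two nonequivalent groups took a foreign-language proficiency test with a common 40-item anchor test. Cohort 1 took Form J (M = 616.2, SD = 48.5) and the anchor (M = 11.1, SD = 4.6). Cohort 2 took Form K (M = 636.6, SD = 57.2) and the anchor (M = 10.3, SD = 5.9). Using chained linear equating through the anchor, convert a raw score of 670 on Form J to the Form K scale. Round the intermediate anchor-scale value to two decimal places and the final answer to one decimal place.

693.8

Form J → anchor (Cohort 1): v = (4.6/48.5)(670 − 616.2) + 11.1 = 16.20
anchor → Form K (Cohort 2): y = (57.2/5.9)(16.20 − 10.3) + 636.6 = 693.8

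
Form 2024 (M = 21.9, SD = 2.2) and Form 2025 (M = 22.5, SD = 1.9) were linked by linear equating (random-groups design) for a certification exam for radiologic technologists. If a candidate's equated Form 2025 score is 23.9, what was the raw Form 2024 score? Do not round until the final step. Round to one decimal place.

23.5

Invert y = (SD_Y/SD_X)(x − M_X) + M_Y:
x = (SD_X/SD_Y)(y − M_Y) + M_X = (2.2/1.9)(23.9 − 22.5) + 21.9
x = 1.157895 × 1.400 + 21.9 = 23.5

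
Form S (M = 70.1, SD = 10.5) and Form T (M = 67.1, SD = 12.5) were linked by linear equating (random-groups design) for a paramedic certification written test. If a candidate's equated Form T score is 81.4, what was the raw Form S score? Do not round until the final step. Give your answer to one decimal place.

82.1

Invert y = (SD_Y/SD_X)(x − M_X) + M_Y:
x = (SD_X/SD_Y)(y − M_Y) + M_X = (10.5/12.5)(81.4 − 67.1) + 70.1
x = 0.840000 × 14.300 + 70.1 = 82.1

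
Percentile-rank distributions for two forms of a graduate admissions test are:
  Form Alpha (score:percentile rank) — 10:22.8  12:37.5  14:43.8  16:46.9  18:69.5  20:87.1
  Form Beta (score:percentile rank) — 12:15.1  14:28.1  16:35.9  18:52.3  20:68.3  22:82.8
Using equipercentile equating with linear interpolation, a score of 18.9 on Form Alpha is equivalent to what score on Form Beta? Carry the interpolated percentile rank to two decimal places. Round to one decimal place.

21.3

PR of 18.9 on Form Alpha: 69.5 + (18.9 − 18)/(20 − 18) × (87.1 − 69.5) = 77.42
On Form Beta, PR 77.42 falls between score 20 (PR 68.3) and 22 (PR 82.8).
Interpolate: 20 + (77.42 − 68.3)/(82.8 − 68.3) × (22 − 20) = 21.3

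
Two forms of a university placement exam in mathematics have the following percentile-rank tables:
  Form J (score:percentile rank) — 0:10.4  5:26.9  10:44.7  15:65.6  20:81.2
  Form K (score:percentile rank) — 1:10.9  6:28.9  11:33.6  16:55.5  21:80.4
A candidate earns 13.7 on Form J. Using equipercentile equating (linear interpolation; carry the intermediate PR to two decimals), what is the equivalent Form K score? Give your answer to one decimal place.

PR of 13.7 on Form J: 44.7 + (13.7 − 10)/(15 − 10) × (65.6 − 44.7) = 60.17
On Form K, PR 60.17 falls between score 16 (PR 55.5) and 21 (PR 80.4).
Interpolate: 16 + (60.17 − 55.5)/(80.4 − 55.5) × (21 − 16) = 16.9

16.9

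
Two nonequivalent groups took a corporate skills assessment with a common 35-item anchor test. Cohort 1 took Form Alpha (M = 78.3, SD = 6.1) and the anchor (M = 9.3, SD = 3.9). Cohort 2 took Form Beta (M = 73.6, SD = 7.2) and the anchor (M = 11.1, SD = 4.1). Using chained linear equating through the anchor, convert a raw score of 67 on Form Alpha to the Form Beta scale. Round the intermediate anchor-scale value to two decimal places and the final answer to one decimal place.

57.8

Form Alpha → anchor (Cohort 1): v = (3.9/6.1)(67 − 78.3) + 9.3 = 2.08
anchor → Form Beta (Cohort 2): y = (7.2/4.1)(2.08 − 11.1) + 73.6 = 57.8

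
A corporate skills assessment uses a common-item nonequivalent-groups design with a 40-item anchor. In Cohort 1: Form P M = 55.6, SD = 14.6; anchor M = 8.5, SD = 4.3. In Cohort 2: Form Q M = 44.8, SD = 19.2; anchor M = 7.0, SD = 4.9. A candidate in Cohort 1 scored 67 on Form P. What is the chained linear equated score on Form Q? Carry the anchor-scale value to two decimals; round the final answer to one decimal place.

Form P → anchor (Cohort 1): v = (4.3/14.6)(67 − 55.6) + 8.5 = 11.86
anchor → Form Q (Cohort 2): y = (19.2/4.9)(11.86 − 7.0) + 44.8 = 63.8

63.8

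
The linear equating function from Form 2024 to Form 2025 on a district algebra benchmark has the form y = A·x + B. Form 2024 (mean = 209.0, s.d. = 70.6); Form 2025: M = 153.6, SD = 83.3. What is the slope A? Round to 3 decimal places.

A = SD_Y / SD_X = 83.3 / 70.6 = 1.180

1.180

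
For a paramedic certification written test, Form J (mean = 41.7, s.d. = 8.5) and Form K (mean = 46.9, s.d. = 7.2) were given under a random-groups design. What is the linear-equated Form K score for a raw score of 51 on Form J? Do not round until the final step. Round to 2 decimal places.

Linear equating: y = (SD_Y/SD_X)(x − M_X) + M_Y
y = (7.2/8.5)(51 − 41.7) + 46.9
y = 0.847059 × 9.3 + 46.9 = 7.8776 + 46.9 = 54.78

54.78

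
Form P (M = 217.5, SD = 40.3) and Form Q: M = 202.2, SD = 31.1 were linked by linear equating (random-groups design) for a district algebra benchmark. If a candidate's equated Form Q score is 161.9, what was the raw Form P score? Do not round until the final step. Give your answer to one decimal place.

Invert y = (SD_Y/SD_X)(x − M_X) + M_Y:
x = (SD_X/SD_Y)(y − M_Y) + M_X = (40.3/31.1)(161.9 − 202.2) + 217.5
x = 1.295820 × -40.300 + 217.5 = 165.3

165.3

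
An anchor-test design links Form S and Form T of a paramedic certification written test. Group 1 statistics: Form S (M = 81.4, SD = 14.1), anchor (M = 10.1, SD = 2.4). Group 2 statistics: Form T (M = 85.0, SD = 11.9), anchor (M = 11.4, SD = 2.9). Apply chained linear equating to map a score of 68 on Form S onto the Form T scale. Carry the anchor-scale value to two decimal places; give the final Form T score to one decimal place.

Form S → anchor (Group 1): v = (2.4/14.1)(68 − 81.4) + 10.1 = 7.82
anchor → Form T (Group 2): y = (11.9/2.9)(7.82 − 11.4) + 85.0 = 70.3

70.3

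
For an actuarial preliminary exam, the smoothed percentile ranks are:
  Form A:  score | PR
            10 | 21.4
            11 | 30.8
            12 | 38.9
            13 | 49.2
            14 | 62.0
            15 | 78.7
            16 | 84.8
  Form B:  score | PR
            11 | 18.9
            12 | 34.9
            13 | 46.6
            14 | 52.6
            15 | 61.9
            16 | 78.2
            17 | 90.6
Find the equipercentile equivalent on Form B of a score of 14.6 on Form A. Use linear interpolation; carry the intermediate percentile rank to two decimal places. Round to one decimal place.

PR of 14.6 on Form A: 62.0 + (14.6 − 14)/(15 − 14) × (78.7 − 62.0) = 72.02
On Form B, PR 72.02 falls between score 15 (PR 61.9) and 16 (PR 78.2).
Interpolate: 15 + (72.02 − 61.9)/(78.2 − 61.9) × (16 − 15) = 15.6

15.6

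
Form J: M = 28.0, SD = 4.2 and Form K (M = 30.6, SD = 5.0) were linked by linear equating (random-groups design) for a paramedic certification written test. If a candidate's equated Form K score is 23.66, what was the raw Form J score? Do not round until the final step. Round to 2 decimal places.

22.17

Invert y = (SD_Y/SD_X)(x − M_X) + M_Y:
x = (SD_X/SD_Y)(y − M_Y) + M_X = (4.2/5.0)(23.66 − 30.6) + 28.0
x = 0.840000 × -6.940 + 28.0 = 22.17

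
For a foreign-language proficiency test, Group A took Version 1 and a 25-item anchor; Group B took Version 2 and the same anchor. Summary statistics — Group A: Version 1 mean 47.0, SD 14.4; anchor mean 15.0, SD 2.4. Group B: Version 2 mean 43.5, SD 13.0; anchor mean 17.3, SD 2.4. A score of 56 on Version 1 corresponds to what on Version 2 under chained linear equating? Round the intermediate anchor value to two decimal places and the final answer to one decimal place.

Version 1 → anchor (Group A): v = (2.4/14.4)(56 − 47.0) + 15.0 = 16.50
anchor → Version 2 (Group B): y = (13.0/2.4)(16.50 − 17.3) + 43.5 = 39.2

39.2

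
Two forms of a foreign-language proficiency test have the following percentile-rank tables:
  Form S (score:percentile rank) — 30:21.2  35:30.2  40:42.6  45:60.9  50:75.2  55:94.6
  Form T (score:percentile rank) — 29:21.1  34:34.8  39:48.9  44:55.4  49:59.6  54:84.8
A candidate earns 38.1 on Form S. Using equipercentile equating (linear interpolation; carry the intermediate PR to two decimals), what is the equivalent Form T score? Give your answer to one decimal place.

PR of 38.1 on Form S: 30.2 + (38.1 − 35)/(40 − 35) × (42.6 − 30.2) = 37.89
On Form T, PR 37.89 falls between score 34 (PR 34.8) and 39 (PR 48.9).
Interpolate: 34 + (37.89 − 34.8)/(48.9 − 34.8) × (39 − 34) = 35.1

35.1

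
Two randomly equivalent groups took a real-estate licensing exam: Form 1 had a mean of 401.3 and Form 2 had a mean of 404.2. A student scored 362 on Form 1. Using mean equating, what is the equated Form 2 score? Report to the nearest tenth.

364.9

Mean equating: y = x + (M_Y − M_X) = 362 + (404.2 − 401.3) = 364.9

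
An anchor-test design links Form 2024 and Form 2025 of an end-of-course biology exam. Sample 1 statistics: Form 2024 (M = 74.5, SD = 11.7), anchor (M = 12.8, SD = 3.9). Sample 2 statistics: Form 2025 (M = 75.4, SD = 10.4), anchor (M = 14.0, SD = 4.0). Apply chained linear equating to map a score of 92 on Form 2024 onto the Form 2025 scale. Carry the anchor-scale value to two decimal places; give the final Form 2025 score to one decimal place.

87.4

Form 2024 → anchor (Sample 1): v = (3.9/11.7)(92 − 74.5) + 12.8 = 18.63
anchor → Form 2025 (Sample 2): y = (10.4/4.0)(18.63 − 14.0) + 75.4 = 87.4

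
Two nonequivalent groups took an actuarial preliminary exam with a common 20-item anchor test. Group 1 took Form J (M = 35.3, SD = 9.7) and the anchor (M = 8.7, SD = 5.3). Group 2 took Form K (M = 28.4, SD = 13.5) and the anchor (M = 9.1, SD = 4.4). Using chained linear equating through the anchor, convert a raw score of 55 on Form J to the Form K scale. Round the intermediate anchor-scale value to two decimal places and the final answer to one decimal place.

Form J → anchor (Group 1): v = (5.3/9.7)(55 − 35.3) + 8.7 = 19.46
anchor → Form K (Group 2): y = (13.5/4.4)(19.46 − 9.1) + 28.4 = 60.2

60.2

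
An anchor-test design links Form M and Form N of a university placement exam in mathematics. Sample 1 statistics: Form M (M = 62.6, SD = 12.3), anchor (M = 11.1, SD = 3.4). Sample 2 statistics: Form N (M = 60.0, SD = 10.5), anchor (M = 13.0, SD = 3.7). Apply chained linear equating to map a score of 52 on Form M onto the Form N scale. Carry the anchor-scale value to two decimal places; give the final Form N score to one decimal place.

Form M → anchor (Sample 1): v = (3.4/12.3)(52 − 62.6) + 11.1 = 8.17
anchor → Form N (Sample 2): y = (10.5/3.7)(8.17 − 13.0) + 60.0 = 46.3

46.3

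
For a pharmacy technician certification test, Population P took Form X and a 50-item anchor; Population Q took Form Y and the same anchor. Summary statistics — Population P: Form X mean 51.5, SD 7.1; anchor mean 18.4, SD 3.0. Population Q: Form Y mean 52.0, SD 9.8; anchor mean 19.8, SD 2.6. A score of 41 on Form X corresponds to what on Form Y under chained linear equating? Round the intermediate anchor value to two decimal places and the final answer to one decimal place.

Form X → anchor (Population P): v = (3.0/7.1)(41 − 51.5) + 18.4 = 13.96
anchor → Form Y (Population Q): y = (9.8/2.6)(13.96 − 19.8) + 52.0 = 30.0

30.0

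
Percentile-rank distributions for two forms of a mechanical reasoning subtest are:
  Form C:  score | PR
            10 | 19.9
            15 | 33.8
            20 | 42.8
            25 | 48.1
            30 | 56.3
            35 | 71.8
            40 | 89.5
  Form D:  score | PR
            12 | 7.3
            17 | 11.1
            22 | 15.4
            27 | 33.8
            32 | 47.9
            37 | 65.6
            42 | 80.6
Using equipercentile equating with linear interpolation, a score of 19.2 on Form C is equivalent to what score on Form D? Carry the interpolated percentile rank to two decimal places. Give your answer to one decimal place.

29.7

PR of 19.2 on Form C: 33.8 + (19.2 − 15)/(20 − 15) × (42.8 − 33.8) = 41.36
On Form D, PR 41.36 falls between score 27 (PR 33.8) and 32 (PR 47.9).
Interpolate: 27 + (41.36 − 33.8)/(47.9 − 33.8) × (32 − 27) = 29.7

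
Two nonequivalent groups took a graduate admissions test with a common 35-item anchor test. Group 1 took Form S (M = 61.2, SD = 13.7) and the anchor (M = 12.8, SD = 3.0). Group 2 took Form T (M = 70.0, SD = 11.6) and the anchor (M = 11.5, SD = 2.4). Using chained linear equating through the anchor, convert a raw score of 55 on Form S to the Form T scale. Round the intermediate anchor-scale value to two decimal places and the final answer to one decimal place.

Form S → anchor (Group 1): v = (3.0/13.7)(55 − 61.2) + 12.8 = 11.44
anchor → Form T (Group 2): y = (11.6/2.4)(11.44 − 11.5) + 70.0 = 69.7

69.7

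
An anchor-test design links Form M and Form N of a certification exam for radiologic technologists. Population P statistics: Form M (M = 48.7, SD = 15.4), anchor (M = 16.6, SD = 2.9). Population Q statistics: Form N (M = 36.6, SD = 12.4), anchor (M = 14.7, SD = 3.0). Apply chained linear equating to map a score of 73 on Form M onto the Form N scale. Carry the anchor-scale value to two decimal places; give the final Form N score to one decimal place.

63.4

Form M → anchor (Population P): v = (2.9/15.4)(73 − 48.7) + 16.6 = 21.18
anchor → Form N (Population Q): y = (12.4/3.0)(21.18 − 14.7) + 36.6 = 63.4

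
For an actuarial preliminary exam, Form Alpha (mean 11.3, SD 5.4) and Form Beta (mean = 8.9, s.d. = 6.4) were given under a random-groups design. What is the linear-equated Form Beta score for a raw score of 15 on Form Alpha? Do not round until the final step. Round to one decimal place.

13.3

Linear equating: y = (SD_Y/SD_X)(x − M_X) + M_Y
y = (6.4/5.4)(15 − 11.3) + 8.9
y = 1.185185 × 3.7 + 8.9 = 4.3852 + 8.9 = 13.3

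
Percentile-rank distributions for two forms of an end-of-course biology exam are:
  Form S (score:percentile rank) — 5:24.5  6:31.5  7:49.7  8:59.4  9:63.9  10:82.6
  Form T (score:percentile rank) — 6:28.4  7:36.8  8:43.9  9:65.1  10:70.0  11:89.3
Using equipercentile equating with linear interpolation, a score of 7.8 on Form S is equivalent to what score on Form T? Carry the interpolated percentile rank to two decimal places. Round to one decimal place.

PR of 7.8 on Form S: 49.7 + (7.8 − 7)/(8 − 7) × (59.4 − 49.7) = 57.46
On Form T, PR 57.46 falls between score 8 (PR 43.9) and 9 (PR 65.1).
Interpolate: 8 + (57.46 − 43.9)/(65.1 − 43.9) × (9 − 8) = 8.6

8.6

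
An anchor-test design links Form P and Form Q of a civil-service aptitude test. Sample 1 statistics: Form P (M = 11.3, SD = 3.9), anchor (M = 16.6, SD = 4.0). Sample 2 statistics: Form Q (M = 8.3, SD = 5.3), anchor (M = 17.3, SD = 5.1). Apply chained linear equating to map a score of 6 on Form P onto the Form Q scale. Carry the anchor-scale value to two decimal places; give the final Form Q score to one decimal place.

1.9

Form P → anchor (Sample 1): v = (4.0/3.9)(6 − 11.3) + 16.6 = 11.16
anchor → Form Q (Sample 2): y = (5.3/5.1)(11.16 − 17.3) + 8.3 = 1.9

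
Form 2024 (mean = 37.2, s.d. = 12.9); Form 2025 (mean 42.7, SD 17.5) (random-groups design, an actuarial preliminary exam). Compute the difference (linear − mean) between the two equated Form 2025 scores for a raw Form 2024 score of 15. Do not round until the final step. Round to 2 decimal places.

Mean-equated: 15 + (42.7 − 37.2) = 20.50
Linear-equated: (17.5/12.9)(15 − 37.2) + 42.7 = 12.584
Difference = 12.584 − 20.50 = -7.92

-7.92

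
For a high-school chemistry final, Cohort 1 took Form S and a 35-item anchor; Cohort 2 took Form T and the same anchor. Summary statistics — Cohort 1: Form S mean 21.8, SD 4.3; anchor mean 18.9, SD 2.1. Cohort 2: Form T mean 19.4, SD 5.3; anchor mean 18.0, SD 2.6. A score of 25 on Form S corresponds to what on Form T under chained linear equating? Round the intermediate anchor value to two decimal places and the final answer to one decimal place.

Form S → anchor (Cohort 1): v = (2.1/4.3)(25 − 21.8) + 18.9 = 20.46
anchor → Form T (Cohort 2): y = (5.3/2.6)(20.46 − 18.0) + 19.4 = 24.4

24.4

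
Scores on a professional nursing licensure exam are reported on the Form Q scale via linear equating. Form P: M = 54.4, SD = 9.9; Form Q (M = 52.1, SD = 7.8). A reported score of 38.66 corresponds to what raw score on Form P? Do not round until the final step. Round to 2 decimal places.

Invert y = (SD_Y/SD_X)(x − M_X) + M_Y:
x = (SD_X/SD_Y)(y − M_Y) + M_X = (9.9/7.8)(38.66 − 52.1) + 54.4
x = 1.269231 × -13.440 + 54.4 = 37.34

37.34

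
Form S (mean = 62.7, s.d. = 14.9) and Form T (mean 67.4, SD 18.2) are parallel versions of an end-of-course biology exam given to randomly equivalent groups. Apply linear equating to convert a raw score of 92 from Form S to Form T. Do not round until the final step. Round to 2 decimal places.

Linear equating: y = (SD_Y/SD_X)(x − M_X) + M_Y
y = (18.2/14.9)(92 − 62.7) + 67.4
y = 1.221477 × 29.3 + 67.4 = 35.7893 + 67.4 = 103.19

103.19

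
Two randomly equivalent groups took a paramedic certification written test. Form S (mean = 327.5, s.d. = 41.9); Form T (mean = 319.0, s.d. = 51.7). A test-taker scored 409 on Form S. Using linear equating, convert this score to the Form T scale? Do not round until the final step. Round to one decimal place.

Linear equating: y = (SD_Y/SD_X)(x − M_X) + M_Y
y = (51.7/41.9)(409 − 327.5) + 319.0
y = 1.233890 × 81.5 + 319.0 = 100.5621 + 319.0 = 419.6

419.6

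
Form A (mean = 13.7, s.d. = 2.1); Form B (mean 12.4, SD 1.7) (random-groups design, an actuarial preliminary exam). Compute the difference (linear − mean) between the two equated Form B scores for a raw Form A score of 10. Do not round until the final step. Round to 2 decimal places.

0.70

Mean-equated: 10 + (12.4 − 13.7) = 8.70
Linear-equated: (1.7/2.1)(10 − 13.7) + 12.4 = 9.405
Difference = 9.405 − 8.70 = 0.70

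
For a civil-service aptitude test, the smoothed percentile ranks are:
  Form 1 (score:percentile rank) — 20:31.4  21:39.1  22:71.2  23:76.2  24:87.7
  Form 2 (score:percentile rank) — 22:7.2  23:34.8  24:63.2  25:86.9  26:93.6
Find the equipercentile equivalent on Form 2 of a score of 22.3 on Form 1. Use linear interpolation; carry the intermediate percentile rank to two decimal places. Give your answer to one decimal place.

24.4

PR of 22.3 on Form 1: 71.2 + (22.3 − 22)/(23 − 22) × (76.2 − 71.2) = 72.70
On Form 2, PR 72.70 falls between score 24 (PR 63.2) and 25 (PR 86.9).
Interpolate: 24 + (72.70 − 63.2)/(86.9 − 63.2) × (25 − 24) = 24.4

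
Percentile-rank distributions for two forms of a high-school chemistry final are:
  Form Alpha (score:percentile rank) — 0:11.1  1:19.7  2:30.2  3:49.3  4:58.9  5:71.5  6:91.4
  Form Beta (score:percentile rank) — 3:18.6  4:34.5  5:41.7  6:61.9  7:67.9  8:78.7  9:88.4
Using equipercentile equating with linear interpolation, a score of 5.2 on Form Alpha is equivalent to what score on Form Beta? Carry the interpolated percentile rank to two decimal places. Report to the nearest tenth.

7.7

PR of 5.2 on Form Alpha: 71.5 + (5.2 − 5)/(6 − 5) × (91.4 − 71.5) = 75.48
On Form Beta, PR 75.48 falls between score 7 (PR 67.9) and 8 (PR 78.7).
Interpolate: 7 + (75.48 − 67.9)/(78.7 − 67.9) × (8 − 7) = 7.7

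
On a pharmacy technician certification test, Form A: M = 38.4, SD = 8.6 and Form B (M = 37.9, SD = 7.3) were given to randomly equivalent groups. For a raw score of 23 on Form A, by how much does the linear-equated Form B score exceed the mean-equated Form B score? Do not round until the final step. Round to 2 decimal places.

2.33

Mean-equated: 23 + (37.9 − 38.4) = 22.50
Linear-equated: (7.3/8.6)(23 − 38.4) + 37.9 = 24.828
Difference = 24.828 − 22.50 = 2.33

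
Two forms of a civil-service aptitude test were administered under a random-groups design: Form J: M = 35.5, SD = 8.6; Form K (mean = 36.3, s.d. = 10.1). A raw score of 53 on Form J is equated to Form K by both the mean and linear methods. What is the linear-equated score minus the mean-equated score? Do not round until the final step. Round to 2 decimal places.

3.05

Mean-equated: 53 + (36.3 − 35.5) = 53.80
Linear-equated: (10.1/8.6)(53 − 35.5) + 36.3 = 56.852
Difference = 56.852 − 53.80 = 3.05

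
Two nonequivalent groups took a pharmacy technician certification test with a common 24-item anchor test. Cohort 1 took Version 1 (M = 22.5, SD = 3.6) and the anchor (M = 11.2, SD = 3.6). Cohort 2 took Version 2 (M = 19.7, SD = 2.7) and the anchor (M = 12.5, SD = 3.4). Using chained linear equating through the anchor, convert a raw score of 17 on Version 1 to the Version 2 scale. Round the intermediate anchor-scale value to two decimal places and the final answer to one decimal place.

Version 1 → anchor (Cohort 1): v = (3.6/3.6)(17 − 22.5) + 11.2 = 5.70
anchor → Version 2 (Cohort 2): y = (2.7/3.4)(5.70 − 12.5) + 19.7 = 14.3

14.3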